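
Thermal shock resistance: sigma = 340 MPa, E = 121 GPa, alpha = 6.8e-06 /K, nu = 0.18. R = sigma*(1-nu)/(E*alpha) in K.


R = 340*(1-0.18)/(121*1000*6.8e-06) = 339 K

339


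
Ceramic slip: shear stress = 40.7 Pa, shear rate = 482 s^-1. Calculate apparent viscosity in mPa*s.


eta = tau/gamma * 1000 = 40.7/482 * 1000 = 84.4 mPa*s

84.4


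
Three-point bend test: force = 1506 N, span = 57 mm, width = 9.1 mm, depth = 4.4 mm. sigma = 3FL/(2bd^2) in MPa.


sigma = 3*1506*57/(2*9.1*4.4^2) = 730.9 MPa

730.9


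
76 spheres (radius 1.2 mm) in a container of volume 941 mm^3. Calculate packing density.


V_sphere = 4/3*pi*1.2^3 = 7.2382 mm^3
Total V = 76*7.2382 = 550.1032 mm^3
PD = 550.1032 / 941 = 0.585

0.585


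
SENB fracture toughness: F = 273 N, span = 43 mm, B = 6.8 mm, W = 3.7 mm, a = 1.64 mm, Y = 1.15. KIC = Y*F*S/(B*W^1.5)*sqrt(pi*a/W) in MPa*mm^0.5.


KIC = 1.15*273*43/(6.8*3.7^1.5)*sqrt(pi*1.64/3.7) = 329.16

329.16


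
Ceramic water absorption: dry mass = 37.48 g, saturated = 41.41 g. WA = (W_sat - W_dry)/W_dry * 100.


WA = (41.41 - 37.48) / 37.48 * 100 = 10.49%

10.49


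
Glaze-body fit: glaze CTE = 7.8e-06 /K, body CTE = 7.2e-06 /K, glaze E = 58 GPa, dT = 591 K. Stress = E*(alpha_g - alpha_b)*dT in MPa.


Stress = 58*1000*(7.8e-06 - 7.2e-06)*591 = 20.6 MPa

20.6


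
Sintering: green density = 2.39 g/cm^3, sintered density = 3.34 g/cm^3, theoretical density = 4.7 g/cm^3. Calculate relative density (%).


Relative = 3.34 / 4.7 * 100 = 71.1%

71.1


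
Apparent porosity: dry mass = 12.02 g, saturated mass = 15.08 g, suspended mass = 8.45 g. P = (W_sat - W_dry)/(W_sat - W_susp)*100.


P = (15.08 - 12.02) / (15.08 - 8.45) * 100 = 3.06 / 6.63 * 100 = 46.2%

46.2


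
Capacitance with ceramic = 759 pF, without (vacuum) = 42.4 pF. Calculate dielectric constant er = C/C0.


er = 759 / 42.4 = 17.9

17.9


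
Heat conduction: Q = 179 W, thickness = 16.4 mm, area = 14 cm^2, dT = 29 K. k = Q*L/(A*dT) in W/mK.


k = 179*16.4/1000/(14/10000*29) = 72.31 W/mK

72.31


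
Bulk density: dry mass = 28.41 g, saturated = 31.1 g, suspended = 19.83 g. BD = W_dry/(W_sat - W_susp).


BD = 28.41 / (31.1 - 19.83) = 28.41 / 11.27 = 2.521 g/cm^3

2.521


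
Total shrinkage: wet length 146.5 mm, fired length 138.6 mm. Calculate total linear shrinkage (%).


TS = (146.5 - 138.6) / 146.5 * 100 = 5.39%

5.39


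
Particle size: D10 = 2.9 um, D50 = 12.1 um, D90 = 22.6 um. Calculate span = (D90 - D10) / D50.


Span = (22.6 - 2.9) / 12.1 = 19.7 / 12.1 = 1.628

1.628


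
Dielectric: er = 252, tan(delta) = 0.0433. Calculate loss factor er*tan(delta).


Loss = 252 * 0.0433 = 10.912

10.912


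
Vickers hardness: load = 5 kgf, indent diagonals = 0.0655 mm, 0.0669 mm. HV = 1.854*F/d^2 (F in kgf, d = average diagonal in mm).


d_avg = (0.0655+0.0669)/2 = 0.0662 mm
HV = 1.854*5/0.0662^2 = 2115

2115


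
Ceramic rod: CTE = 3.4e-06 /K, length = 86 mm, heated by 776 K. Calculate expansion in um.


dL = 3.4e-06 * 86 * 776 * 1000 = 226.902 um

226.902


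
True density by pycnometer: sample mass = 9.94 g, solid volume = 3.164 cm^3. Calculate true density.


TD = 9.94 / 3.164 = 3.142 g/cm^3

3.142


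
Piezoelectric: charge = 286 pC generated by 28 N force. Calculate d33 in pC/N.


d33 = 286 / 28 = 10.2 pC/N

10.2


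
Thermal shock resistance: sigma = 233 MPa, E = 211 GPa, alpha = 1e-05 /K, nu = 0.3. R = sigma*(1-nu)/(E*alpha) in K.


R = 233*(1-0.3)/(211*1000*1e-05) = 77 K

77


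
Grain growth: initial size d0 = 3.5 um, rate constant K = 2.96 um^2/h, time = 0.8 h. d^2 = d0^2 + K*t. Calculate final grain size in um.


d^2 = 3.5^2 + 2.96*0.8 = 14.618
d = sqrt(14.618) = 3.82 um

3.82


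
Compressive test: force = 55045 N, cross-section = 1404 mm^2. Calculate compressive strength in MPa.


CS = 55045 / 1404 = 39.2 MPa

39.2


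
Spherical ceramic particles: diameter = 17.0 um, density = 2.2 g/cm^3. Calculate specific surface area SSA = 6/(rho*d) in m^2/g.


SSA = 6 / (2.2 * 17.0) = 0.16 m^2/g

0.16


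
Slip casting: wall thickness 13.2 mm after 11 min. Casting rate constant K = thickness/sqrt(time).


K = 13.2 / sqrt(11) = 13.2 / 3.3166 = 3.98 mm/min^0.5

3.98


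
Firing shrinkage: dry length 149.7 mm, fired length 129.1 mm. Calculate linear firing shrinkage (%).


FS = (149.7 - 129.1) / 149.7 * 100 = 13.76%

13.76


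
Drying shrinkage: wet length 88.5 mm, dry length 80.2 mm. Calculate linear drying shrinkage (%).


DS = (88.5 - 80.2) / 88.5 * 100 = 9.38%

9.38


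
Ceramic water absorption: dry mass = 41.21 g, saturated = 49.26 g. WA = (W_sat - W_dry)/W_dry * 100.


WA = (49.26 - 41.21) / 41.21 * 100 = 19.53%

19.53


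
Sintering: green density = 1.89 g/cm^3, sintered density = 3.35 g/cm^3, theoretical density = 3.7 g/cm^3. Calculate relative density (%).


Relative = 3.35 / 3.7 * 100 = 90.5%

90.5


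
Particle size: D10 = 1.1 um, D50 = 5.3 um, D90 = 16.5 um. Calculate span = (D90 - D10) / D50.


Span = (16.5 - 1.1) / 5.3 = 15.4 / 5.3 = 2.906

2.906


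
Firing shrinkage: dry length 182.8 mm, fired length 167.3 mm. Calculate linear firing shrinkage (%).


FS = (182.8 - 167.3) / 182.8 * 100 = 8.48%

8.48


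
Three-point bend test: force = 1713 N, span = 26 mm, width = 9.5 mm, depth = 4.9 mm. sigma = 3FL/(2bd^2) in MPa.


sigma = 3*1713*26/(2*9.5*4.9^2) = 292.9 MPa

292.9


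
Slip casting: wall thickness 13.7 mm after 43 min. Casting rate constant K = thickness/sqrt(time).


K = 13.7 / sqrt(43) = 13.7 / 6.5574 = 2.089 mm/min^0.5

2.089


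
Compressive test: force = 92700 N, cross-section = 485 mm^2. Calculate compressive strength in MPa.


CS = 92700 / 485 = 191.1 MPa

191.1


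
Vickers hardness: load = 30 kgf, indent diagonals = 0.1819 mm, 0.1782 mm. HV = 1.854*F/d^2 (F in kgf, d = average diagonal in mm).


d_avg = (0.1819+0.1782)/2 = 0.18005 mm
HV = 1.854*30/0.18005^2 = 1716

1716


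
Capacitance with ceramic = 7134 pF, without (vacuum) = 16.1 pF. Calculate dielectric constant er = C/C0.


er = 7134 / 16.1 = 443.11

443.11


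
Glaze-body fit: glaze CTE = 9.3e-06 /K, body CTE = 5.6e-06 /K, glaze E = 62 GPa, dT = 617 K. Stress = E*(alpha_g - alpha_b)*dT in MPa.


Stress = 62*1000*(9.3e-06 - 5.6e-06)*617 = 141.5 MPa

141.5


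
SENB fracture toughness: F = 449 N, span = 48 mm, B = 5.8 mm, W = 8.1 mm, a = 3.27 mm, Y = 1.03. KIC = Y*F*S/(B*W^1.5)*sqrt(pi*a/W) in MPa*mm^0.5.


KIC = 1.03*449*48/(5.8*8.1^1.5)*sqrt(pi*3.27/8.1) = 186.97

186.97


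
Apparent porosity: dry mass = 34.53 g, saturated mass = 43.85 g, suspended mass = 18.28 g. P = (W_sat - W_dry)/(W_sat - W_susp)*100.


P = (43.85 - 34.53) / (43.85 - 18.28) * 100 = 9.32 / 25.57 * 100 = 36.4%

36.4


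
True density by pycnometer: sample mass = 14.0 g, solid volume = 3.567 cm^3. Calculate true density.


TD = 14.0 / 3.567 = 3.925 g/cm^3

3.925


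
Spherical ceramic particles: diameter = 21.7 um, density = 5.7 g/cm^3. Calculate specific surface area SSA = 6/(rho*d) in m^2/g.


SSA = 6 / (5.7 * 21.7) = 0.049 m^2/g

0.049


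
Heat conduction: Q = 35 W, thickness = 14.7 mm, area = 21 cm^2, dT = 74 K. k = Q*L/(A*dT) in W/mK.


k = 35*14.7/1000/(21/10000*74) = 3.31 W/mK

3.31


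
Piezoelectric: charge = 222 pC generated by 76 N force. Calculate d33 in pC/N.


d33 = 222 / 76 = 2.9 pC/N

2.9


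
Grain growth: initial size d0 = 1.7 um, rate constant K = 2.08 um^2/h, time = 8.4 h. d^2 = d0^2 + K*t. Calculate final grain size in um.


d^2 = 1.7^2 + 2.08*8.4 = 20.362
d = sqrt(20.362) = 4.51 um

4.51


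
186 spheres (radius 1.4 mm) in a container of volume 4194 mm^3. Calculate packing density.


V_sphere = 4/3*pi*1.4^3 = 11.494 mm^3
Total V = 186*11.494 = 2137.884 mm^3
PD = 2137.884 / 4194 = 0.51

0.51


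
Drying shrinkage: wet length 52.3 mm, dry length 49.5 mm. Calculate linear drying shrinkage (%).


DS = (52.3 - 49.5) / 52.3 * 100 = 5.35%

5.35


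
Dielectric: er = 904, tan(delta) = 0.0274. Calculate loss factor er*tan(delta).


Loss = 904 * 0.0274 = 24.77

24.77


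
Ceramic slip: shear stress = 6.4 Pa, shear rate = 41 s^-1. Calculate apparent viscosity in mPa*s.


eta = tau/gamma * 1000 = 6.4/41 * 1000 = 156.1 mPa*s

156.1


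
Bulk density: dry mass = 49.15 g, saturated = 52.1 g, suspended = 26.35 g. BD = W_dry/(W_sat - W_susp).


BD = 49.15 / (52.1 - 26.35) = 49.15 / 25.75 = 1.909 g/cm^3

1.909


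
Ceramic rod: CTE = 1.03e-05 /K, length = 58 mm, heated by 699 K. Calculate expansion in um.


dL = 1.03e-05 * 58 * 699 * 1000 = 417.583 um

417.583


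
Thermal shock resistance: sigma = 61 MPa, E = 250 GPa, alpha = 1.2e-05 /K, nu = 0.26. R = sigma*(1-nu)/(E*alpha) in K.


R = 61*(1-0.26)/(250*1000*1.2e-05) = 15 K

15


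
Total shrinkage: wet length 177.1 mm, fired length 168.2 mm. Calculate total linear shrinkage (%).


TS = (177.1 - 168.2) / 177.1 * 100 = 5.03%

5.03


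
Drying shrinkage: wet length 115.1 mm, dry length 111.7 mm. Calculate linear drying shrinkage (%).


DS = (115.1 - 111.7) / 115.1 * 100 = 2.95%

2.95


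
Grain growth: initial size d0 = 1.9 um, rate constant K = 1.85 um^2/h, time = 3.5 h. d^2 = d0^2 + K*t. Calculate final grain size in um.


d^2 = 1.9^2 + 1.85*3.5 = 10.085
d = sqrt(10.085) = 3.18 um

3.18


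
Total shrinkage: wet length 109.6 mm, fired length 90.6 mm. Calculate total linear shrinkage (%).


TS = (109.6 - 90.6) / 109.6 * 100 = 17.34%

17.34


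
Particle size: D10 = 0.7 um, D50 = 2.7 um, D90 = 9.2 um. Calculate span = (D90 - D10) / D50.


Span = (9.2 - 0.7) / 2.7 = 8.5 / 2.7 = 3.148

3.148


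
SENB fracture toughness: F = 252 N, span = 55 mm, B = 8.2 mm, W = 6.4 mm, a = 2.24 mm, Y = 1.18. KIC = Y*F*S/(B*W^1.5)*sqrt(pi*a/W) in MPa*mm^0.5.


KIC = 1.18*252*55/(8.2*6.4^1.5)*sqrt(pi*2.24/6.4) = 129.17

129.17


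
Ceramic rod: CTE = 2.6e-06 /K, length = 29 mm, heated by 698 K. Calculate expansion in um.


dL = 2.6e-06 * 29 * 698 * 1000 = 52.629 um

52.629


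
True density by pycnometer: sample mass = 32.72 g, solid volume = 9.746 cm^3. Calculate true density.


TD = 32.72 / 9.746 = 3.357 g/cm^3

3.357


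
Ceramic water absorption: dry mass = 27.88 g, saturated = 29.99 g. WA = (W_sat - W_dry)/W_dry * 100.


WA = (29.99 - 27.88) / 27.88 * 100 = 7.57%

7.57


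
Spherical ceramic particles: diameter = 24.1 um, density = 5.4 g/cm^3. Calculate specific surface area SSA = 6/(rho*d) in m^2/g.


SSA = 6 / (5.4 * 24.1) = 0.046 m^2/g

0.046


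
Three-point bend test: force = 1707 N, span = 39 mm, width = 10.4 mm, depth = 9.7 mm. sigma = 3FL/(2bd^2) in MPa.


sigma = 3*1707*39/(2*10.4*9.7^2) = 102.0 MPa

102.0


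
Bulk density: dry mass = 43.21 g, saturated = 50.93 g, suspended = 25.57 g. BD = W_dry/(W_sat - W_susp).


BD = 43.21 / (50.93 - 25.57) = 43.21 / 25.36 = 1.704 g/cm^3

1.704


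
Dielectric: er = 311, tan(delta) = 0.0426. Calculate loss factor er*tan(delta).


Loss = 311 * 0.0426 = 13.249

13.249


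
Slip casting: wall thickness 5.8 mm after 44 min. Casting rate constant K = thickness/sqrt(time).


K = 5.8 / sqrt(44) = 5.8 / 6.6332 = 0.874 mm/min^0.5

0.874


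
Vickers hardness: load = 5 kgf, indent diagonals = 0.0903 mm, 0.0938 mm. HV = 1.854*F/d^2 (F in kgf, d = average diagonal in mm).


d_avg = (0.0903+0.0938)/2 = 0.09205 mm
HV = 1.854*5/0.09205^2 = 1094

1094


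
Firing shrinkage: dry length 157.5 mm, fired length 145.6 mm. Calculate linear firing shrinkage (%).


FS = (157.5 - 145.6) / 157.5 * 100 = 7.56%

7.56


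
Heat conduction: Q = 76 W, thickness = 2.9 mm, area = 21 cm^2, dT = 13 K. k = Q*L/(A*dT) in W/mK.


k = 76*2.9/1000/(21/10000*13) = 8.07 W/mK

8.07


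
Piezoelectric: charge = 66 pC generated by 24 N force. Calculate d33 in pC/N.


d33 = 66 / 24 = 2.8 pC/N

2.8


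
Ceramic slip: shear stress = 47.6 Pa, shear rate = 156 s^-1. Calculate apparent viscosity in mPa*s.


eta = tau/gamma * 1000 = 47.6/156 * 1000 = 305.1 mPa*s

305.1


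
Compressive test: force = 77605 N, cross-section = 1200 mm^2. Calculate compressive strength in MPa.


CS = 77605 / 1200 = 64.7 MPa

64.7


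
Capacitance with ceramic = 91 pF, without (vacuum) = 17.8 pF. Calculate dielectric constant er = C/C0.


er = 91 / 17.8 = 5.11

5.11


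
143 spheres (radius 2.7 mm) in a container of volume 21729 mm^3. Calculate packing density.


V_sphere = 4/3*pi*2.7^3 = 82.448 mm^3
Total V = 143*82.448 = 11790.064 mm^3
PD = 11790.064 / 21729 = 0.543

0.543


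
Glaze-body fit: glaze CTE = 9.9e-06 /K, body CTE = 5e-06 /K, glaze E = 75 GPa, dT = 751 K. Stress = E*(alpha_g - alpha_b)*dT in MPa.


Stress = 75*1000*(9.9e-06 - 5e-06)*751 = 276.0 MPa

276.0


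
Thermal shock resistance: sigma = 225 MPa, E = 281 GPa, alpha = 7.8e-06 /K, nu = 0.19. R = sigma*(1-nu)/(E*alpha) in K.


R = 225*(1-0.19)/(281*1000*7.8e-06) = 83 K

83


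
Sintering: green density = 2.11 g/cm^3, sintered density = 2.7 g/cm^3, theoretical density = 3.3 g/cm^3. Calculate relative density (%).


Relative = 2.7 / 3.3 * 100 = 81.8%

81.8


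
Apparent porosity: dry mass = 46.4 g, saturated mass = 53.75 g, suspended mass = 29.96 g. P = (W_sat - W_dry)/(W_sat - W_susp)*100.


P = (53.75 - 46.4) / (53.75 - 29.96) * 100 = 7.35 / 23.79 * 100 = 30.9%

30.9


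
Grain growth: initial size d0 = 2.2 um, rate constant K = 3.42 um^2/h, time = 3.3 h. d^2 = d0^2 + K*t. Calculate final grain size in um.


d^2 = 2.2^2 + 3.42*3.3 = 16.126
d = sqrt(16.126) = 4.02 um

4.02


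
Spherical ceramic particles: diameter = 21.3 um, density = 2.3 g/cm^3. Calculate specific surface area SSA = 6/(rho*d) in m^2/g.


SSA = 6 / (2.3 * 21.3) = 0.122 m^2/g

0.122


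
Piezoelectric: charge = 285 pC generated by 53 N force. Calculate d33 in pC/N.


d33 = 285 / 53 = 5.4 pC/N

5.4


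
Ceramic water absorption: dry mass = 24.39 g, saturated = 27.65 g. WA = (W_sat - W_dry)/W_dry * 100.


WA = (27.65 - 24.39) / 24.39 * 100 = 13.37%

13.37


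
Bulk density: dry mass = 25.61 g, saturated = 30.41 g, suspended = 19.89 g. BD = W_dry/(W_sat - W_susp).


BD = 25.61 / (30.41 - 19.89) = 25.61 / 10.52 = 2.434 g/cm^3

2.434


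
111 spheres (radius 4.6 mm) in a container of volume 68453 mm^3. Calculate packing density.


V_sphere = 4/3*pi*4.6^3 = 407.7201 mm^3
Total V = 111*407.7201 = 45256.9311 mm^3
PD = 45256.9311 / 68453 = 0.661

0.661


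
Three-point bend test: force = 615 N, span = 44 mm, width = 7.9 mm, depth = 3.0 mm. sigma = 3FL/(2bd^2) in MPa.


sigma = 3*615*44/(2*7.9*3.0^2) = 570.9 MPa

570.9


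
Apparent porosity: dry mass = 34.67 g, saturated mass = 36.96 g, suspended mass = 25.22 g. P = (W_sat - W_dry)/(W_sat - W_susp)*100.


P = (36.96 - 34.67) / (36.96 - 25.22) * 100 = 2.29 / 11.74 * 100 = 19.5%

19.5


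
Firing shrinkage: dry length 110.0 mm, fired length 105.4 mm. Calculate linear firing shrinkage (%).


FS = (110.0 - 105.4) / 110.0 * 100 = 4.18%

4.18


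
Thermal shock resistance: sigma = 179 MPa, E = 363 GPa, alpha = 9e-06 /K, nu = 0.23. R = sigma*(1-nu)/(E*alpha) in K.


R = 179*(1-0.23)/(363*1000*9e-06) = 42 K

42


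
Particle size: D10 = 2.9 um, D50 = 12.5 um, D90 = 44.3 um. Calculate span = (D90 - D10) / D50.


Span = (44.3 - 2.9) / 12.5 = 41.4 / 12.5 = 3.312

3.312


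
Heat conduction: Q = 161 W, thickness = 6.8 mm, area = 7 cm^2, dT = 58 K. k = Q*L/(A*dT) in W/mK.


k = 161*6.8/1000/(7/10000*58) = 26.97 W/mK

26.97


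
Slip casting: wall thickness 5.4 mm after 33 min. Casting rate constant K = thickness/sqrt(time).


K = 5.4 / sqrt(33) = 5.4 / 5.7446 = 0.94 mm/min^0.5

0.94


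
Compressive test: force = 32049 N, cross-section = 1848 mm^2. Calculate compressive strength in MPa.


CS = 32049 / 1848 = 17.3 MPa

17.3


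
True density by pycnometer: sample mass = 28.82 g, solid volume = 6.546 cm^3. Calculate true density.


TD = 28.82 / 6.546 = 4.403 g/cm^3

4.403


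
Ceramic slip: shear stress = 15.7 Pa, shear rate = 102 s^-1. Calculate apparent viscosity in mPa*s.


eta = tau/gamma * 1000 = 15.7/102 * 1000 = 153.9 mPa*s

153.9


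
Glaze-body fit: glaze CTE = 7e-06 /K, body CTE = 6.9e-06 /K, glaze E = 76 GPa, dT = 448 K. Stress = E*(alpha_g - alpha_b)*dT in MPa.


Stress = 76*1000*(7e-06 - 6.9e-06)*448 = 3.4 MPa

3.4


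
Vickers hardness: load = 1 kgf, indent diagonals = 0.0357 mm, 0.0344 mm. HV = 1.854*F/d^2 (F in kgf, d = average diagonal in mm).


d_avg = (0.0357+0.0344)/2 = 0.03505 mm
HV = 1.854*1/0.03505^2 = 1509

1509


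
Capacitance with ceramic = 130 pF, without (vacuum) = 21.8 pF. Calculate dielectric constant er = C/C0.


er = 130 / 21.8 = 5.96

5.96


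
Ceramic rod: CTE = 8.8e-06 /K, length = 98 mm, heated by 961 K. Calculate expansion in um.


dL = 8.8e-06 * 98 * 961 * 1000 = 828.766 um

828.766


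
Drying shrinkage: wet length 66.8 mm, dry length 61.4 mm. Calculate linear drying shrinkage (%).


DS = (66.8 - 61.4) / 66.8 * 100 = 8.08%

8.08


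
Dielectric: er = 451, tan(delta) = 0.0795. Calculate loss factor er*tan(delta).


Loss = 451 * 0.0795 = 35.855

35.855


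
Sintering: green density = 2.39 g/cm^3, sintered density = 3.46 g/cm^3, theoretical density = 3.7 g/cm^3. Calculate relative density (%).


Relative = 3.46 / 3.7 * 100 = 93.5%

93.5


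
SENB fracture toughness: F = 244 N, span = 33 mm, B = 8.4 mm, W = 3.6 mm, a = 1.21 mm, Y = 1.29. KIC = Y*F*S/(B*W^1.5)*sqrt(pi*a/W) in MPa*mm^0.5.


KIC = 1.29*244*33/(8.4*3.6^1.5)*sqrt(pi*1.21/3.6) = 186.03

186.03


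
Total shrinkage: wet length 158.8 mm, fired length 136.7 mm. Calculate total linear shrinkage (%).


TS = (158.8 - 136.7) / 158.8 * 100 = 13.92%

13.92


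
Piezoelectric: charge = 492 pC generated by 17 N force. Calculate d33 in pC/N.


d33 = 492 / 17 = 28.9 pC/N

28.9


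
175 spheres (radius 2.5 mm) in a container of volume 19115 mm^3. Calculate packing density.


V_sphere = 4/3*pi*2.5^3 = 65.4498 mm^3
Total V = 175*65.4498 = 11453.715 mm^3
PD = 11453.715 / 19115 = 0.599

0.599


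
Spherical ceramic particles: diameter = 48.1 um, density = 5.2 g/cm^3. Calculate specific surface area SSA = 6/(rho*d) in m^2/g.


SSA = 6 / (5.2 * 48.1) = 0.024 m^2/g

0.024


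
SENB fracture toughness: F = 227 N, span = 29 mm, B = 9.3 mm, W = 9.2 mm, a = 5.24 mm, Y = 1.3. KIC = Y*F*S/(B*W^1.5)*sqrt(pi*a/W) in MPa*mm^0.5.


KIC = 1.3*227*29/(9.3*9.2^1.5)*sqrt(pi*5.24/9.2) = 44.11

44.11


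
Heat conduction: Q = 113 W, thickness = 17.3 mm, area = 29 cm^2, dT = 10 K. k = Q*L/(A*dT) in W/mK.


k = 113*17.3/1000/(29/10000*10) = 67.41 W/mK

67.41


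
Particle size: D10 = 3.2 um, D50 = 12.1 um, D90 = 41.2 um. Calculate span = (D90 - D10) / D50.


Span = (41.2 - 3.2) / 12.1 = 38.0 / 12.1 = 3.14

3.14


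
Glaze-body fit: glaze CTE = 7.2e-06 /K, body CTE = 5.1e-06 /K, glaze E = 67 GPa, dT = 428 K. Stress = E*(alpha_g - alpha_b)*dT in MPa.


Stress = 67*1000*(7.2e-06 - 5.1e-06)*428 = 60.2 MPa

60.2


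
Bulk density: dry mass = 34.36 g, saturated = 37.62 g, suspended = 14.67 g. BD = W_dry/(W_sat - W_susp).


BD = 34.36 / (37.62 - 14.67) = 34.36 / 22.95 = 1.497 g/cm^3

1.497


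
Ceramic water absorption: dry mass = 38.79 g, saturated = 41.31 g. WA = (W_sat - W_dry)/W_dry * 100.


WA = (41.31 - 38.79) / 38.79 * 100 = 6.5%

6.5


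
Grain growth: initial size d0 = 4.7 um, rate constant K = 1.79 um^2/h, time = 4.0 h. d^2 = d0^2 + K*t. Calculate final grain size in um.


d^2 = 4.7^2 + 1.79*4.0 = 29.25
d = sqrt(29.25) = 5.41 um

5.41


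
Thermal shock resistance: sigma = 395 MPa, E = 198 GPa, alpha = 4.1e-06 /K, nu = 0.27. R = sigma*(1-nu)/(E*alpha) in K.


R = 395*(1-0.27)/(198*1000*4.1e-06) = 355 K

355


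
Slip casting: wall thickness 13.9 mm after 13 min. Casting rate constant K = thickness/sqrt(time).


K = 13.9 / sqrt(13) = 13.9 / 3.6056 = 3.855 mm/min^0.5

3.855


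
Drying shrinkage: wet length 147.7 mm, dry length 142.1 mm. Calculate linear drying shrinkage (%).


DS = (147.7 - 142.1) / 147.7 * 100 = 3.79%

3.79


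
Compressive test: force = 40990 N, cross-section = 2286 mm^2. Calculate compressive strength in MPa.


CS = 40990 / 2286 = 17.9 MPa

17.9


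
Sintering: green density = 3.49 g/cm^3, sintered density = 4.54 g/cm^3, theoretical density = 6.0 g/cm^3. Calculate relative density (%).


Relative = 4.54 / 6.0 * 100 = 75.7%

75.7


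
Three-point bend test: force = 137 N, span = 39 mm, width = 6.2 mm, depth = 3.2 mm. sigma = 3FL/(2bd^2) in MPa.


sigma = 3*137*39/(2*6.2*3.2^2) = 126.2 MPa

126.2


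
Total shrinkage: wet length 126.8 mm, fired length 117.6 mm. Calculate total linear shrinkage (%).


TS = (126.8 - 117.6) / 126.8 * 100 = 7.26%

7.26


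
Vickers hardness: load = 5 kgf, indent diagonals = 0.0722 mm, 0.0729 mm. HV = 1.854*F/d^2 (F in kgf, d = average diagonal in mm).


d_avg = (0.0722+0.0729)/2 = 0.07255 mm
HV = 1.854*5/0.07255^2 = 1761

1761


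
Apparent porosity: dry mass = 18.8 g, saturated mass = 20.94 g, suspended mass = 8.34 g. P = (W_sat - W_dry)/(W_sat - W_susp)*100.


P = (20.94 - 18.8) / (20.94 - 8.34) * 100 = 2.14 / 12.6 * 100 = 17.0%

17.0


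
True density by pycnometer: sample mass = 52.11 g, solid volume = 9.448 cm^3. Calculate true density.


TD = 52.11 / 9.448 = 5.515 g/cm^3

5.515


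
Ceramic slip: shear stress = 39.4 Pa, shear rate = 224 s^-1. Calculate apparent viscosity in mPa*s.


eta = tau/gamma * 1000 = 39.4/224 * 1000 = 175.9 mPa*s

175.9


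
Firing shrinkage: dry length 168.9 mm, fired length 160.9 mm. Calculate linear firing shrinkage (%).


FS = (168.9 - 160.9) / 168.9 * 100 = 4.74%

4.74


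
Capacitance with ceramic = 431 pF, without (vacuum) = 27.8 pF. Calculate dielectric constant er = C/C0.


er = 431 / 27.8 = 15.5

15.5


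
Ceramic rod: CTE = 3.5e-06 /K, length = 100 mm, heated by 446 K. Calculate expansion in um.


dL = 3.5e-06 * 100 * 446 * 1000 = 156.1 um

156.1


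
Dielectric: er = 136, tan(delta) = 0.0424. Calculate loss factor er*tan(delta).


Loss = 136 * 0.0424 = 5.766

5.766


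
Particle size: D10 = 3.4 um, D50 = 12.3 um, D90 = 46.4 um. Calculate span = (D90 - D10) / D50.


Span = (46.4 - 3.4) / 12.3 = 43.0 / 12.3 = 3.496

3.496


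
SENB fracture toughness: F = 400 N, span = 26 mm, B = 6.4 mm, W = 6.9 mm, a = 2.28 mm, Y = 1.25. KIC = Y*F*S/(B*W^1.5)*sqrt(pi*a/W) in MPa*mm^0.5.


KIC = 1.25*400*26/(6.4*6.9^1.5)*sqrt(pi*2.28/6.9) = 114.18

114.18


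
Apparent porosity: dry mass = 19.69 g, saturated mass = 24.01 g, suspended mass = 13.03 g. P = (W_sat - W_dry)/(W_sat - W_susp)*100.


P = (24.01 - 19.69) / (24.01 - 13.03) * 100 = 4.32 / 10.98 * 100 = 39.3%

39.3


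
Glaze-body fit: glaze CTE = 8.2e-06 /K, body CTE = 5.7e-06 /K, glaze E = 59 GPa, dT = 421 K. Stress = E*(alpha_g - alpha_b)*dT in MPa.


Stress = 59*1000*(8.2e-06 - 5.7e-06)*421 = 62.1 MPa

62.1


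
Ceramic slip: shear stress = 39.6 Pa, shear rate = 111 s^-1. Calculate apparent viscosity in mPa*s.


eta = tau/gamma * 1000 = 39.6/111 * 1000 = 356.8 mPa*s

356.8


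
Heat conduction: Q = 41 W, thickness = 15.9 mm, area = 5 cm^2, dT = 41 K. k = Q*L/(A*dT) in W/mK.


k = 41*15.9/1000/(5/10000*41) = 31.8 W/mK

31.8


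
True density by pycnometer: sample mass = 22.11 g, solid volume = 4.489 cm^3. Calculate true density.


TD = 22.11 / 4.489 = 4.925 g/cm^3

4.925


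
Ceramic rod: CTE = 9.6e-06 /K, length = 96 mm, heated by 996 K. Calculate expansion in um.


dL = 9.6e-06 * 96 * 996 * 1000 = 917.914 um

917.914


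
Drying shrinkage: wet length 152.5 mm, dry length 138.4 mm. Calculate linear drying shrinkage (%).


DS = (152.5 - 138.4) / 152.5 * 100 = 9.25%

9.25


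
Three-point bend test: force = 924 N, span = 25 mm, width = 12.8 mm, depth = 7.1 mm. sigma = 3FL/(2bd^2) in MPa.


sigma = 3*924*25/(2*12.8*7.1^2) = 53.7 MPa

53.7


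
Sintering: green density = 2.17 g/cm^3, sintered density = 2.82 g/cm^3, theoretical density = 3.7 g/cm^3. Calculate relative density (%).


Relative = 2.82 / 3.7 * 100 = 76.2%

76.2


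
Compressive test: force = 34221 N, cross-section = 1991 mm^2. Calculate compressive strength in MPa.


CS = 34221 / 1991 = 17.2 MPa

17.2


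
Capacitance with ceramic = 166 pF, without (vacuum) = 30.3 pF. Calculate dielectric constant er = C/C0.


er = 166 / 30.3 = 5.48

5.48


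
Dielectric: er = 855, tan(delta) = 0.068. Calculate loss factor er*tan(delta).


Loss = 855 * 0.068 = 58.14

58.14


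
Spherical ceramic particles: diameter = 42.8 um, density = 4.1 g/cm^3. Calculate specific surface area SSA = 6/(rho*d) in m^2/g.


SSA = 6 / (4.1 * 42.8) = 0.034 m^2/g

0.034


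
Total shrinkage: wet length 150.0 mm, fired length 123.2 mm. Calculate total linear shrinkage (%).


TS = (150.0 - 123.2) / 150.0 * 100 = 17.87%

17.87


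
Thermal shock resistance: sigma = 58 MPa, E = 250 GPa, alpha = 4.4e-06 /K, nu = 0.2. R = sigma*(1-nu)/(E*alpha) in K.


R = 58*(1-0.2)/(250*1000*4.4e-06) = 42 K

42


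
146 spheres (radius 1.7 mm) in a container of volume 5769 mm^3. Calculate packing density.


V_sphere = 4/3*pi*1.7^3 = 20.5795 mm^3
Total V = 146*20.5795 = 3004.607 mm^3
PD = 3004.607 / 5769 = 0.521

0.521


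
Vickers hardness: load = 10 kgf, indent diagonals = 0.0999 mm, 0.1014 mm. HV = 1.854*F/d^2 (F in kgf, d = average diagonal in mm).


d_avg = (0.0999+0.1014)/2 = 0.10065 mm
HV = 1.854*10/0.10065^2 = 1830

1830


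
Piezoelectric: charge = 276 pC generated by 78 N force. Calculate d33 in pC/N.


d33 = 276 / 78 = 3.5 pC/N

3.5


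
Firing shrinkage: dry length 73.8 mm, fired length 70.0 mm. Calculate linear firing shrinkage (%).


FS = (73.8 - 70.0) / 73.8 * 100 = 5.15%

5.15


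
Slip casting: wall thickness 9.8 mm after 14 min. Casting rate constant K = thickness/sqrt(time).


K = 9.8 / sqrt(14) = 9.8 / 3.7417 = 2.619 mm/min^0.5

2.619


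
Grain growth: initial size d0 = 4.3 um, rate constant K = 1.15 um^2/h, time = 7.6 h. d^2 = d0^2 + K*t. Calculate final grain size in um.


d^2 = 4.3^2 + 1.15*7.6 = 27.23
d = sqrt(27.23) = 5.22 um

5.22


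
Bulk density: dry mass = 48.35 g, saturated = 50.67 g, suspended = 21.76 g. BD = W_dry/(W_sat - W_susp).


BD = 48.35 / (50.67 - 21.76) = 48.35 / 28.91 = 1.672 g/cm^3

1.672


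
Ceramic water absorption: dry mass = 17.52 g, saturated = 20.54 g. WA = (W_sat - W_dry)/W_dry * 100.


WA = (20.54 - 17.52) / 17.52 * 100 = 17.24%

17.24


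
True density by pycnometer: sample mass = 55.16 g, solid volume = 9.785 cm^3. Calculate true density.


TD = 55.16 / 9.785 = 5.637 g/cm^3

5.637


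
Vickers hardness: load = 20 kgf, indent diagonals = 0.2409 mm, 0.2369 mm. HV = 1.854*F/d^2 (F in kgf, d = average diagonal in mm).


d_avg = (0.2409+0.2369)/2 = 0.2389 mm
HV = 1.854*20/0.2389^2 = 650

650


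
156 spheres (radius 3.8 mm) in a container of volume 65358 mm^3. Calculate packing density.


V_sphere = 4/3*pi*3.8^3 = 229.8473 mm^3
Total V = 156*229.8473 = 35856.1788 mm^3
PD = 35856.1788 / 65358 = 0.549

0.549


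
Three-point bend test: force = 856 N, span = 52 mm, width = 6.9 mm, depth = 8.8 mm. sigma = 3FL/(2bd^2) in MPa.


sigma = 3*856*52/(2*6.9*8.8^2) = 125.0 MPa

125.0


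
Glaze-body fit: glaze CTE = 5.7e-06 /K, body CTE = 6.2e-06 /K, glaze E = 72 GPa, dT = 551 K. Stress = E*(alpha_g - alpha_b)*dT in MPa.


Stress = 72*1000*(5.7e-06 - 6.2e-06)*551 = -19.8 MPa

-19.8


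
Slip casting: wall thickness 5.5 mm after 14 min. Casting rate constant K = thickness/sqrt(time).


K = 5.5 / sqrt(14) = 5.5 / 3.7417 = 1.47 mm/min^0.5

1.47


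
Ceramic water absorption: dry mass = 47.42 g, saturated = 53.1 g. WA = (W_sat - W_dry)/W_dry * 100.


WA = (53.1 - 47.42) / 47.42 * 100 = 11.98%

11.98


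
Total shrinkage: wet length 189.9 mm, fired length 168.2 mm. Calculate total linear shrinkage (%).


TS = (189.9 - 168.2) / 189.9 * 100 = 11.43%

11.43


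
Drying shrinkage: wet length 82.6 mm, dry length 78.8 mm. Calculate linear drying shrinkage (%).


DS = (82.6 - 78.8) / 82.6 * 100 = 4.6%

4.6


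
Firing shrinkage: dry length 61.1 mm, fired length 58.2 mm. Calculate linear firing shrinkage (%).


FS = (61.1 - 58.2) / 61.1 * 100 = 4.75%

4.75


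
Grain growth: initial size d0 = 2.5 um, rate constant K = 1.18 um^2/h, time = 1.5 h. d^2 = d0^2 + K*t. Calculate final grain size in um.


d^2 = 2.5^2 + 1.18*1.5 = 8.02
d = sqrt(8.02) = 2.83 um

2.83


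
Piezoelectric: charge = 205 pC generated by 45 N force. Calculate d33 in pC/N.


d33 = 205 / 45 = 4.6 pC/N

4.6


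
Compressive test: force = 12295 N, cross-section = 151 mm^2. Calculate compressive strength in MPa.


CS = 12295 / 151 = 81.4 MPa

81.4


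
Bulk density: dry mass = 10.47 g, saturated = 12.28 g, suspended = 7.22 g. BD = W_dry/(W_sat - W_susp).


BD = 10.47 / (12.28 - 7.22) = 10.47 / 5.06 = 2.069 g/cm^3

2.069


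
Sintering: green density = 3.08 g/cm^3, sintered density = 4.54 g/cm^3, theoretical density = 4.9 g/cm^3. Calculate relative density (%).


Relative = 4.54 / 4.9 * 100 = 92.7%

92.7


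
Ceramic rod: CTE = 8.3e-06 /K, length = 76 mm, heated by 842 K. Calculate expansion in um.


dL = 8.3e-06 * 76 * 842 * 1000 = 531.134 um

531.134


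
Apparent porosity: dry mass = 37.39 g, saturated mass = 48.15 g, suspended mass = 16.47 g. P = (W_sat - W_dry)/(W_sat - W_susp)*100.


P = (48.15 - 37.39) / (48.15 - 16.47) * 100 = 10.76 / 31.68 * 100 = 34.0%

34.0


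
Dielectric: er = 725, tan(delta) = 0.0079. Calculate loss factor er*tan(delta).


Loss = 725 * 0.0079 = 5.728

5.728


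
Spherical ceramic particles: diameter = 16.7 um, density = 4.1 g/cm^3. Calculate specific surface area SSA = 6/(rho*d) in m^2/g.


SSA = 6 / (4.1 * 16.7) = 0.088 m^2/g

0.088


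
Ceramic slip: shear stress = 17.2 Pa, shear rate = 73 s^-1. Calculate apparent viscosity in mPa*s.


eta = tau/gamma * 1000 = 17.2/73 * 1000 = 235.6 mPa*s

235.6


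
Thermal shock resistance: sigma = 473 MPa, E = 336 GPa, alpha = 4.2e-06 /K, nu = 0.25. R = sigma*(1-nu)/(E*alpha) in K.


R = 473*(1-0.25)/(336*1000*4.2e-06) = 251 K

251


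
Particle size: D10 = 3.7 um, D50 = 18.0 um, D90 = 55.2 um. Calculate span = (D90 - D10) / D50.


Span = (55.2 - 3.7) / 18.0 = 51.5 / 18.0 = 2.861

2.861


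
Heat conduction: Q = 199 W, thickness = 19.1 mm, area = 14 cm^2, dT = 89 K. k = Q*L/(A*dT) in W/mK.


k = 199*19.1/1000/(14/10000*89) = 30.5 W/mK

30.5


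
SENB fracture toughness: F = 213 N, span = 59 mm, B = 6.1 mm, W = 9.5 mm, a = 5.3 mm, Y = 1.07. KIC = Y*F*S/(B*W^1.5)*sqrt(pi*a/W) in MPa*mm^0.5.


KIC = 1.07*213*59/(6.1*9.5^1.5)*sqrt(pi*5.3/9.5) = 99.67

99.67


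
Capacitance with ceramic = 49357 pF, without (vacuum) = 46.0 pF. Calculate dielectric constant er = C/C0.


er = 49357 / 46.0 = 1072.98

1072.98


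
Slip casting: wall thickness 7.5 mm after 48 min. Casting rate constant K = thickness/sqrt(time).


K = 7.5 / sqrt(48) = 7.5 / 6.9282 = 1.083 mm/min^0.5

1.083


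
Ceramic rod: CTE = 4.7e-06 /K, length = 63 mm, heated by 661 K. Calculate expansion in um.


dL = 4.7e-06 * 63 * 661 * 1000 = 195.722 um

195.722


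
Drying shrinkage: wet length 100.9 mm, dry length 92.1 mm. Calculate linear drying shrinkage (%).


DS = (100.9 - 92.1) / 100.9 * 100 = 8.72%

8.72


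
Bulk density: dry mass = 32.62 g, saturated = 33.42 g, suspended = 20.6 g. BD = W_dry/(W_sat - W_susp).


BD = 32.62 / (33.42 - 20.6) = 32.62 / 12.82 = 2.544 g/cm^3

2.544


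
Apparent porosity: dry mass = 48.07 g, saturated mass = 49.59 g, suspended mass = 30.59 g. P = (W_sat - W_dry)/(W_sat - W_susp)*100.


P = (49.59 - 48.07) / (49.59 - 30.59) * 100 = 1.52 / 19.0 * 100 = 8.0%

8.0


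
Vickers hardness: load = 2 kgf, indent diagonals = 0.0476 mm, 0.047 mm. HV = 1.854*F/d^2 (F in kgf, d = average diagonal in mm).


d_avg = (0.0476+0.047)/2 = 0.0473 mm
HV = 1.854*2/0.0473^2 = 1657

1657


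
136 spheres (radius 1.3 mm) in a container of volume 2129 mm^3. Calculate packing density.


V_sphere = 4/3*pi*1.3^3 = 9.2028 mm^3
Total V = 136*9.2028 = 1251.5808 mm^3
PD = 1251.5808 / 2129 = 0.588

0.588


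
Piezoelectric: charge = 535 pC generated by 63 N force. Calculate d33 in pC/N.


d33 = 535 / 63 = 8.5 pC/N

8.5


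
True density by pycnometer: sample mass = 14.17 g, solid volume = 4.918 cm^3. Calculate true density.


TD = 14.17 / 4.918 = 2.881 g/cm^3

2.881


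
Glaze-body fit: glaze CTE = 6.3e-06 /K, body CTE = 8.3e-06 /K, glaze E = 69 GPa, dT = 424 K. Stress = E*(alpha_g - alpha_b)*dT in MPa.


Stress = 69*1000*(6.3e-06 - 8.3e-06)*424 = -58.5 MPa

-58.5


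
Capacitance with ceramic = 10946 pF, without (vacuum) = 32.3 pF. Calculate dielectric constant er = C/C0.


er = 10946 / 32.3 = 338.89

338.89


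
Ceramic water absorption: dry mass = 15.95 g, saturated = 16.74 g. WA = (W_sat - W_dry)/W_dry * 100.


WA = (16.74 - 15.95) / 15.95 * 100 = 4.95%

4.95


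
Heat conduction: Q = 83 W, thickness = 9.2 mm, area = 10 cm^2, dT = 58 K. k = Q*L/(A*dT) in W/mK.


k = 83*9.2/1000/(10/10000*58) = 13.17 W/mK

13.17


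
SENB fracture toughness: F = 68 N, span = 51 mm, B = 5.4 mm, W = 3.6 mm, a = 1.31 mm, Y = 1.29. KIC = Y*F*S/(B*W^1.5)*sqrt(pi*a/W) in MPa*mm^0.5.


KIC = 1.29*68*51/(5.4*3.6^1.5)*sqrt(pi*1.31/3.6) = 129.68

129.68


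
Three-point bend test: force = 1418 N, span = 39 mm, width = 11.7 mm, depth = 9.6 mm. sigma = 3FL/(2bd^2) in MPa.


sigma = 3*1418*39/(2*11.7*9.6^2) = 76.9 MPa

76.9


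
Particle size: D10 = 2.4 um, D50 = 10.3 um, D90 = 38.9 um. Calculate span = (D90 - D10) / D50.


Span = (38.9 - 2.4) / 10.3 = 36.5 / 10.3 = 3.544

3.544


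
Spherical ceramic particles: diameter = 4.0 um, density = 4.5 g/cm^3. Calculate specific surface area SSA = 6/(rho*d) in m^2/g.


SSA = 6 / (4.5 * 4.0) = 0.333 m^2/g

0.333


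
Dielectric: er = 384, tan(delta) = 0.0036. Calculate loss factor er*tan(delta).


Loss = 384 * 0.0036 = 1.382

1.382


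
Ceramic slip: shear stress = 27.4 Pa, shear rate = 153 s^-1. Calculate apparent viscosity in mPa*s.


eta = tau/gamma * 1000 = 27.4/153 * 1000 = 179.1 mPa*s

179.1


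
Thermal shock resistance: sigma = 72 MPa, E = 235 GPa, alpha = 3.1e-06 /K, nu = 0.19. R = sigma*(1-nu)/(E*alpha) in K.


R = 72*(1-0.19)/(235*1000*3.1e-06) = 80 K

80


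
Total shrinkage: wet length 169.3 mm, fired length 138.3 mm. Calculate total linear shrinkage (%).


TS = (169.3 - 138.3) / 169.3 * 100 = 18.31%

18.31


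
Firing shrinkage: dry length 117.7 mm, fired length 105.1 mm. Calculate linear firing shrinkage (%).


FS = (117.7 - 105.1) / 117.7 * 100 = 10.71%

10.71


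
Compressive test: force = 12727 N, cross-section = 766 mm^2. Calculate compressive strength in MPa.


CS = 12727 / 766 = 16.6 MPa

16.6


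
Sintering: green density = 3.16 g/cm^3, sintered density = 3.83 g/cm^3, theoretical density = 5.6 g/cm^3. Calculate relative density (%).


Relative = 3.83 / 5.6 * 100 = 68.4%

68.4


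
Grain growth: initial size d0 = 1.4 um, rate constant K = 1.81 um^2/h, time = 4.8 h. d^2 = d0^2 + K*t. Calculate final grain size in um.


d^2 = 1.4^2 + 1.81*4.8 = 10.648
d = sqrt(10.648) = 3.26 um

3.26


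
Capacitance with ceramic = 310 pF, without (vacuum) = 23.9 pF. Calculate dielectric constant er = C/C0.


er = 310 / 23.9 = 12.97

12.97


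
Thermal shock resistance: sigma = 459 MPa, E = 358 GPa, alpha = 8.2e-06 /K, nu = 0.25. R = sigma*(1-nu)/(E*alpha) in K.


R = 459*(1-0.25)/(358*1000*8.2e-06) = 117 K

117


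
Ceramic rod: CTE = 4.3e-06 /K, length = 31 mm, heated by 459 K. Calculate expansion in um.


dL = 4.3e-06 * 31 * 459 * 1000 = 61.185 um

61.185


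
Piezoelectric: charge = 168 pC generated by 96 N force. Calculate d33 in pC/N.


d33 = 168 / 96 = 1.8 pC/N

1.8


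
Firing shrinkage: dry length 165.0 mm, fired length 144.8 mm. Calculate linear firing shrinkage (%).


FS = (165.0 - 144.8) / 165.0 * 100 = 12.24%

12.24


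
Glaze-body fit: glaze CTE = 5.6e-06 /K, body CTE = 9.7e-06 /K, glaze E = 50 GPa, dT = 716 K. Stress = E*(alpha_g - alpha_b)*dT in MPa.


Stress = 50*1000*(5.6e-06 - 9.7e-06)*716 = -146.8 MPa

-146.8


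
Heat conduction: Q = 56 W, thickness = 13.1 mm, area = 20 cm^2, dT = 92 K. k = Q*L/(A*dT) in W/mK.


k = 56*13.1/1000/(20/10000*92) = 3.99 W/mK

3.99


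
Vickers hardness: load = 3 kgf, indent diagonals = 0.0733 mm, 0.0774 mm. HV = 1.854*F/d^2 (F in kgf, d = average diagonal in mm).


d_avg = (0.0733+0.0774)/2 = 0.07535 mm
HV = 1.854*3/0.07535^2 = 980

980


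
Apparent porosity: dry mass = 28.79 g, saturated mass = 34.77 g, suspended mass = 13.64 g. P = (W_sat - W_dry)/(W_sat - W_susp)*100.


P = (34.77 - 28.79) / (34.77 - 13.64) * 100 = 5.98 / 21.13 * 100 = 28.3%

28.3


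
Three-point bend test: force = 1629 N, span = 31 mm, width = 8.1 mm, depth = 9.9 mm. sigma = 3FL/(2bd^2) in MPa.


sigma = 3*1629*31/(2*8.1*9.9^2) = 95.4 MPa

95.4


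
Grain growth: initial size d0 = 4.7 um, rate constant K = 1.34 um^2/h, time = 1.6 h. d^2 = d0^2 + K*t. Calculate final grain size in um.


d^2 = 4.7^2 + 1.34*1.6 = 24.234
d = sqrt(24.234) = 4.92 um

4.92


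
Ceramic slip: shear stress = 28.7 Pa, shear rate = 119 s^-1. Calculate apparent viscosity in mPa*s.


eta = tau/gamma * 1000 = 28.7/119 * 1000 = 241.2 mPa*s

241.2


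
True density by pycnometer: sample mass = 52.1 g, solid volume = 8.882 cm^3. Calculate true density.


TD = 52.1 / 8.882 = 5.866 g/cm^3

5.866


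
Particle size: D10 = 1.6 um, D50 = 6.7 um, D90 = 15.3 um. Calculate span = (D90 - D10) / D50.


Span = (15.3 - 1.6) / 6.7 = 13.7 / 6.7 = 2.045

2.045


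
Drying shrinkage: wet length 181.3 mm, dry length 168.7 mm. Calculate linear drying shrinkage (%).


DS = (181.3 - 168.7) / 181.3 * 100 = 6.95%

6.95


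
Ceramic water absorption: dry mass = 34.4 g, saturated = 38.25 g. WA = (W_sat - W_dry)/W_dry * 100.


WA = (38.25 - 34.4) / 34.4 * 100 = 11.19%

11.19


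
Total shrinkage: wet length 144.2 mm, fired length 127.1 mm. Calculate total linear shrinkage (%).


TS = (144.2 - 127.1) / 144.2 * 100 = 11.86%

11.86


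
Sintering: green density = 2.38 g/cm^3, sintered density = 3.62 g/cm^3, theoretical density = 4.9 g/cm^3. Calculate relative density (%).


Relative = 3.62 / 4.9 * 100 = 73.9%

73.9


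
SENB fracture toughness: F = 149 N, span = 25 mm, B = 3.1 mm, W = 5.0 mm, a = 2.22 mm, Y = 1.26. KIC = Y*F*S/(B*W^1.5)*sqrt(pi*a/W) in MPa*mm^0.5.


KIC = 1.26*149*25/(3.1*5.0^1.5)*sqrt(pi*2.22/5.0) = 159.94

159.94


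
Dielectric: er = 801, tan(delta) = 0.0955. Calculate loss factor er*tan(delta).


Loss = 801 * 0.0955 = 76.496

76.496


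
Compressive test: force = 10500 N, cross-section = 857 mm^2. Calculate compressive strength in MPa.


CS = 10500 / 857 = 12.3 MPa

12.3


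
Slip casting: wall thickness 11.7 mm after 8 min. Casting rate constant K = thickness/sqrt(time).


K = 11.7 / sqrt(8) = 11.7 / 2.8284 = 4.137 mm/min^0.5

4.137


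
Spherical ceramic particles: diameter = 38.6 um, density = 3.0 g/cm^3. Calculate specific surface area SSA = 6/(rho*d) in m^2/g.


SSA = 6 / (3.0 * 38.6) = 0.052 m^2/g

0.052


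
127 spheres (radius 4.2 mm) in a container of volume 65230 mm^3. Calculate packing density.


V_sphere = 4/3*pi*4.2^3 = 310.3391 mm^3
Total V = 127*310.3391 = 39413.0657 mm^3
PD = 39413.0657 / 65230 = 0.604

0.604
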